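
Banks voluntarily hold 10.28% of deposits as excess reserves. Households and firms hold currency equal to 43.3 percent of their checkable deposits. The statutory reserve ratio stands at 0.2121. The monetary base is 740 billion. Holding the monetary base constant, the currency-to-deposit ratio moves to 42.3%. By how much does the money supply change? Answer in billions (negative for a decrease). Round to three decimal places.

9.186 billion

Initially m₁ = (1 + 0.433) / (0.2121 + 0.1028 + 0.433) ≈ 1.9160316, so M₁ = 1.9160316 × 740 ≈ 1417.8634 billion.
After the change m₂ = (1 + 0.423) / (0.2121 + 0.1028 + 0.423) ≈ 1.9284456, so M₂ = 1.9284456 × 740 ≈ 1427.0497 billion.
ΔM = M₂ − M₁ = 1427.0497 − 1417.8634 = 9.1863 billion.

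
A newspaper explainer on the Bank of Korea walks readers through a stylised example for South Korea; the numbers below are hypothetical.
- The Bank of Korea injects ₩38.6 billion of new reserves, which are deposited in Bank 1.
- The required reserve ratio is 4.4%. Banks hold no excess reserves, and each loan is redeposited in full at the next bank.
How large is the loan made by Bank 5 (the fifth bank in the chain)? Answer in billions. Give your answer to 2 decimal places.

₩30.82 billion

Each bank lends a fraction (1 − rr) = 0.9560 of the deposit it receives, so Bank 5 receives 38.6·0.9560^4 and lends 38.6·0.9560^5 ≈ 30.8231 billion.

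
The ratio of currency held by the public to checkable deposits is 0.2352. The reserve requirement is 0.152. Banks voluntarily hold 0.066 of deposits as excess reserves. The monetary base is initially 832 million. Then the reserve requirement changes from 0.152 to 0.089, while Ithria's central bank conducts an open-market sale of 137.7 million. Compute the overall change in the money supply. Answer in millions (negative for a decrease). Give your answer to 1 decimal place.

Before: m₁ = (1 + 0.2352) / (0.152 + 0.066 + 0.2352) ≈ 2.72551, MB₁ = 832, so M₁ = 2.72551 × 832 ≈ 2267.6243 million.
After: m₂ = (1 + 0.2352) / (0.089 + 0.066 + 0.2352) ≈ 3.16556, MB₂ = 832 − 137.7 = 694.3, so M₂ = 3.16556 × 694.3 ≈ 2197.8483 million.
ΔM = M₂ − M₁ = 2197.8483 − 2267.6243 = -69.776 million.

-69.8 million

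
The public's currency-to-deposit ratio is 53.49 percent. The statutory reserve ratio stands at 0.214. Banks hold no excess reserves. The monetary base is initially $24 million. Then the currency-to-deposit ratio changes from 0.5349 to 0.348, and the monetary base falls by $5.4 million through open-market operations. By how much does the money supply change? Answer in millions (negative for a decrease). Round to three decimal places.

Before: m₁ = (1 + 0.5349) / (0.214 + 0.5349) ≈ 2.049539, MB₁ = 24, so M₁ = 2.049539 × 24 ≈ 49.1889 million.
After: m₂ = (1 + 0.348) / (0.214 + 0.348) ≈ 2.398577, MB₂ = 24 − 5.4 = 18.6, so M₂ = 2.398577 × 18.6 ≈ 44.6135 million.
ΔM = M₂ − M₁ = 44.6135 − 49.1889 = -4.5754 million.

-4.575 million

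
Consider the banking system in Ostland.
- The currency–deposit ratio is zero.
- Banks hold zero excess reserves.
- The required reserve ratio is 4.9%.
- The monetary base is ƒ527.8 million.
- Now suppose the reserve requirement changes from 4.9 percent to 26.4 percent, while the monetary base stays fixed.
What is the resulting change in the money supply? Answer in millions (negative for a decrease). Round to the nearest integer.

Initially m₁ = 1 / (0.049) ≈ 20.4082, so M₁ = 20.4082 × 527.8 ≈ 10771.448 million.
After the change m₂ = 1 / (0.264) ≈ 3.7879, so M₂ = 3.7879 × 527.8 ≈ 1999.2536 million.
ΔM = M₂ − M₁ = 1999.2536 − 10771.448 = -8772.1944 million.

-8772 million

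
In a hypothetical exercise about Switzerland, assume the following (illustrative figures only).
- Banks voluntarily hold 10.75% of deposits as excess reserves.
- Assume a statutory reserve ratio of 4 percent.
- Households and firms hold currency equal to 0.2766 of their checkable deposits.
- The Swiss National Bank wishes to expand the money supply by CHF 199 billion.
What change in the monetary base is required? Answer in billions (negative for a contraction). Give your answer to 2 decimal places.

CHF 66.11 billion

The money multiplier is m = (1 + c) / (rr + e + c) = (1 + 0.2766) / (0.04 + 0.1075 + 0.2766) ≈ 3.010139.
ΔMB = ΔM / m = (+199) / 3.010139 ≈ 66.1099 billion.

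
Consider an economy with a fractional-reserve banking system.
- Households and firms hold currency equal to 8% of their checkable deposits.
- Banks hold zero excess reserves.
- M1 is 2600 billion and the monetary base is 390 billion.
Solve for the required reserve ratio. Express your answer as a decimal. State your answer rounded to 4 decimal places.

0.0820

Using m = M/MB = 2600/390 ≈ 6.666667. Since m = (1 + c)/(c + rr + e), the denominator satisfies c + rr + e = (1 + c)/m = (1 + 0.08) / 6.666667 ≈ 0.162000.
With c = 0.08 and e = 0, the required reserve ratio is 0.162000 − 0.08 − 0 = 0.082.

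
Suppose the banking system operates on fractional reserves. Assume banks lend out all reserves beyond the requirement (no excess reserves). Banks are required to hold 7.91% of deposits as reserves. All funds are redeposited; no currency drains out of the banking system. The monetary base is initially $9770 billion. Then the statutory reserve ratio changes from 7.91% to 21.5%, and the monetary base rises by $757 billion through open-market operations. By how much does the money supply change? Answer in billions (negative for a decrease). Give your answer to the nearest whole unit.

-74552 billion

Before: m₁ = 1 / (0.0791) ≈ 12.642225, MB₁ = 9770, so M₁ = 12.642225 × 9770 ≈ 123514.5382 billion.
After: m₂ = 1 / (0.215) ≈ 4.651163, MB₂ = 9770 + 757 = 10527, so M₂ = 4.651163 × 10527 ≈ 48962.7929 billion.
ΔM = M₂ − M₁ = 48962.7929 − 123514.5382 = -74551.7453 billion.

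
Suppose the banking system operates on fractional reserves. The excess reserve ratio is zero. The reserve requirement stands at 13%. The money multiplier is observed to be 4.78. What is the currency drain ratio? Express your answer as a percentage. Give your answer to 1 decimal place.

10.0%

Using m = 4.78. From m = (1 + c)/(c + rr + e), rearranging gives 1 + c = m·(c + rr + e), so c·(1 − m) = m·(rr + e) − 1.
Hence c = [m·(rr + e) − 1]/(1 − m) = [4.78 × (0.13 + 0) − 1] / (1 − 4.78) ≈ 0.100159.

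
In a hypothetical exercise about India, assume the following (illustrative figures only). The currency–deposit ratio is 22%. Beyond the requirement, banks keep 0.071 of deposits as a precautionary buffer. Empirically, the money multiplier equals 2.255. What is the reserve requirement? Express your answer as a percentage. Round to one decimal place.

Using m = 2.255. Since m = (1 + c)/(c + rr + e), the denominator satisfies c + rr + e = (1 + c)/m = (1 + 0.22) / 2.255 ≈ 0.541020.
With c = 0.22 and e = 0.071, the reserve requirement is 0.541020 − 0.22 − 0.071 = 0.25002.

25.0%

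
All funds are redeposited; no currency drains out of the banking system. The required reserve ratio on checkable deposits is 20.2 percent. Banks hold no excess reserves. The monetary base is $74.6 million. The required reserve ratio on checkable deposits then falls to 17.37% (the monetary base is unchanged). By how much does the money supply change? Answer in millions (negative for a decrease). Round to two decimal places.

Initially m₁ = 1 / (0.202) ≈ 4.95050, so M₁ = 4.95050 × 74.6 = 369.3073 million.
After the change m₂ = 1 / (0.1737) ≈ 5.75705, so M₂ = 5.75705 × 74.6 ≈ 429.4759 million.
ΔM = M₂ − M₁ = 429.4759 − 369.3073 = 60.1686 million.

$60.17 million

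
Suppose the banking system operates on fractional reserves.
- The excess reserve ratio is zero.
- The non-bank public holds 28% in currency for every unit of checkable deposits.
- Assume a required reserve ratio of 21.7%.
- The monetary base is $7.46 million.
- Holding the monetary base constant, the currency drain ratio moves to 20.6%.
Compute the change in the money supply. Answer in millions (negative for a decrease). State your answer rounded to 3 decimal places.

$2.056 million

Initially m₁ = (1 + 0.28) / (0.217 + 0.28) ≈ 2.57545, so M₁ = 2.57545 × 7.46 ≈ 19.2129 million.
After the change m₂ = (1 + 0.206) / (0.217 + 0.206) ≈ 2.85106, so M₂ = 2.85106 × 7.46 ≈ 21.2689 million.
ΔM = M₂ − M₁ = 21.2689 − 19.2129 = 2.056 million.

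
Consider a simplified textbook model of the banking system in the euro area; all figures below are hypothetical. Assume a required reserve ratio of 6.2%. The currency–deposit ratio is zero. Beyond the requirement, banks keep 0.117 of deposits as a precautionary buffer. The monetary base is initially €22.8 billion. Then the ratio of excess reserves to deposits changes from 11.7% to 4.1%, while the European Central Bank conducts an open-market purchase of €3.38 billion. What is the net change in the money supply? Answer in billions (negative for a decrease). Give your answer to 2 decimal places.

Before: m₁ = 1 / (0.062 + 0.117) ≈ 5.58659, MB₁ = 22.8, so M₁ = 5.58659 × 22.8 ≈ 127.3743 billion.
After: m₂ = 1 / (0.062 + 0.041) ≈ 9.70874, MB₂ = 22.8 + 3.38 = 26.18, so M₂ = 9.70874 × 26.18 ≈ 254.1748 billion.
ΔM = M₂ − M₁ = 254.1748 − 127.3743 = 126.8005 billion.

€126.80 billion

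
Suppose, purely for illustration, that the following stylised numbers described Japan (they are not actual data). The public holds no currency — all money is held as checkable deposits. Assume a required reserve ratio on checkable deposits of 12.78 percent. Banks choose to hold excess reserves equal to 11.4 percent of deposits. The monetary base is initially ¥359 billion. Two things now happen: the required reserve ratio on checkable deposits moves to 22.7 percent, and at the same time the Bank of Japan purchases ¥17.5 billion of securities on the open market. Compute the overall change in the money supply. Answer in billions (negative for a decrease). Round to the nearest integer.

Before: m₁ = 1 / (0.1278 + 0.114) ≈ 4.1356, MB₁ = 359, so M₁ = 4.1356 × 359 = 1484.6804 billion.
After: m₂ = 1 / (0.227 + 0.114) ≈ 2.9326, MB₂ = 359 + 17.5 = 376.5, so M₂ = 2.9326 × 376.5 = 1104.1239 billion.
ΔM = M₂ − M₁ = 1104.1239 − 1484.6804 = -380.5565 billion.

-381 billion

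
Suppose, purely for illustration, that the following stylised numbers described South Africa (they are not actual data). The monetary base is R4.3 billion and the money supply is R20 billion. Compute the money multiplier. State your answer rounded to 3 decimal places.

4.651

The money multiplier is m = M / MB = 20 / 4.3 ≈ 4.65116.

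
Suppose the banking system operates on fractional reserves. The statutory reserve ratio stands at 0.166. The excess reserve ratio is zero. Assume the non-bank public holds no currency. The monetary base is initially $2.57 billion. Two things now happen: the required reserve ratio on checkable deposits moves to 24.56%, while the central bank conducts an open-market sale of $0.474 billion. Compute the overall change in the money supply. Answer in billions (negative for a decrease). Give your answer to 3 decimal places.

Before: m₁ = 1 / (0.166) ≈ 6.02410, MB₁ = 2.57, so M₁ = 6.02410 × 2.57 ≈ 15.4819 billion.
After: m₂ = 1 / (0.2456) ≈ 4.07166, MB₂ = 2.57 − 0.474 = 2.096, so M₂ = 4.07166 × 2.096 ≈ 8.5342 billion.
ΔM = M₂ − M₁ = 8.5342 − 15.4819 = -6.9477 billion.

-6.948 billion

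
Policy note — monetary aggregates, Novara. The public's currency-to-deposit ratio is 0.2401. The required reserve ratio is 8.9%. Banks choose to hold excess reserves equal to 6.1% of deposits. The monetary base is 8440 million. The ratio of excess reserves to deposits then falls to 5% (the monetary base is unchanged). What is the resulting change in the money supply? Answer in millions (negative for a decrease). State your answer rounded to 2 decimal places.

778.51 million

Initially m₁ = (1 + 0.2401) / (0.089 + 0.061 + 0.2401) ≈ 3.1789285, so M₁ = 3.1789285 × 8440 ≈ 26830.1565 million.
After the change m₂ = (1 + 0.2401) / (0.089 + 0.05 + 0.2401) ≈ 3.2711686, so M₂ = 3.2711686 × 8440 ≈ 27608.663 million.
ΔM = M₂ − M₁ = 27608.663 − 26830.1565 = 778.5065 million.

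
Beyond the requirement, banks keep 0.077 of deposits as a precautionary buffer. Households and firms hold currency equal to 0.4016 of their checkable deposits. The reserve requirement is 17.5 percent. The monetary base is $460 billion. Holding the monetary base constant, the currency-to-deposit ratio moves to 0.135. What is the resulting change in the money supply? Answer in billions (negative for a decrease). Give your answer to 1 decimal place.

$362.7 billion

Initially m₁ = (1 + 0.4016) / (0.175 + 0.077 + 0.4016) ≈ 2.14443, so M₁ = 2.14443 × 460 = 986.4378 billion.
After the change m₂ = (1 + 0.135) / (0.175 + 0.077 + 0.135) ≈ 2.93282, so M₂ = 2.93282 × 460 = 1349.0972 billion.
ΔM = M₂ − M₁ = 1349.0972 − 986.4378 = 362.6594 billion.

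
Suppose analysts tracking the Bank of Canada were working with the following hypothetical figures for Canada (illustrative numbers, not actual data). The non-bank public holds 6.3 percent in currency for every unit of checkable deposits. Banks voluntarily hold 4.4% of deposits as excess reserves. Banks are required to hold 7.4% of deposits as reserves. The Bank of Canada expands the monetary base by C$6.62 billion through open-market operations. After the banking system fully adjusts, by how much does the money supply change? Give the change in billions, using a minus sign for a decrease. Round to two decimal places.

The money multiplier is m = (1 + c) / (rr + e + c) = (1 + 0.063) / (0.074 + 0.044 + 0.063) ≈ 5.8729.
The purchase adds 6.62 billion of base, so ΔM = m × ΔMB = 5.8729 × (+6.62) ≈ 38.8786 billion.

C$38.88 billion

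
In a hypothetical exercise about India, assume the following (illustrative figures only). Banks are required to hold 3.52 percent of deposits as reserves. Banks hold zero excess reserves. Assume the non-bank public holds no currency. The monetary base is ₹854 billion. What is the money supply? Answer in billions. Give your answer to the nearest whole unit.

With no currency drain or excess reserves, the money multiplier is m = 1/rr = 1/0.0352 ≈ 28.4091.
Money supply M = m × MB = 28.4091 × 854 = 24261.3714 billion.

₹24261 billion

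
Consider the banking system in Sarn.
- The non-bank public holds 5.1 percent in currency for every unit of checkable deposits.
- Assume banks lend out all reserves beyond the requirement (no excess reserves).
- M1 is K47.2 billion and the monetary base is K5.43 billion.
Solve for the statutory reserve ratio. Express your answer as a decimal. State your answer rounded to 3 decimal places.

Using m = M/MB = 47.2/5.43 ≈ 8.692449. Since m = (1 + c)/(c + rr + e), the denominator satisfies c + rr + e = (1 + c)/m = (1 + 0.051) / 8.692449 ≈ 0.120910.
With c = 0.051 and e = 0, the statutory reserve ratio is 0.120910 − 0.051 − 0 = 0.06991.

0.070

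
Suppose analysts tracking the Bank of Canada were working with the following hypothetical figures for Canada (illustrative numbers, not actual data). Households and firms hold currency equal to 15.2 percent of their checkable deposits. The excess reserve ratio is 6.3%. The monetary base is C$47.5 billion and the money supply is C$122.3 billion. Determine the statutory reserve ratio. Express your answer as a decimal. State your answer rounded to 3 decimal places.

Using m = M/MB = 122.3/47.5 ≈ 2.574737. Since m = (1 + c)/(c + rr + e), the denominator satisfies c + rr + e = (1 + c)/m = (1 + 0.152) / 2.574737 ≈ 0.447424.
With c = 0.152 and e = 0.063, the statutory reserve ratio is 0.447424 − 0.152 − 0.063 = 0.232424.

0.232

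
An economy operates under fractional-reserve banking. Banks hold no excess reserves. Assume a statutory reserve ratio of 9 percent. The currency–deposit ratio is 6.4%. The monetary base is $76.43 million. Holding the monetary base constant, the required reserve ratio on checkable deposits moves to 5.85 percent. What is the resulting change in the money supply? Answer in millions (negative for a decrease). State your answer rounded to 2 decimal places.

Initially m₁ = (1 + 0.064) / (0.09 + 0.064) ≈ 6.90909, so M₁ = 6.90909 × 76.43 ≈ 528.0617 million.
After the change m₂ = (1 + 0.064) / (0.0585 + 0.064) ≈ 8.68571, so M₂ = 8.68571 × 76.43 ≈ 663.8488 million.
ΔM = M₂ − M₁ = 663.8488 − 528.0617 = 135.7871 million.

$135.79 million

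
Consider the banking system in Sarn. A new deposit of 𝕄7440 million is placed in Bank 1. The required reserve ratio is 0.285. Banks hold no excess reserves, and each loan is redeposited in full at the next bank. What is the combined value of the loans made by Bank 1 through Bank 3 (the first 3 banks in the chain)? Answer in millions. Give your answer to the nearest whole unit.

𝕄11843 million

Bank i lends (1 − rr)^i of the original deposit: Bank 1 lends 7440·0.7150 = 5319.6000, Bank 2 lends 7440·0.7150² = 3803.5140, and so on.
Summing a geometric series: total = 7440·[0.7150·(1 − 0.7150^3) / (1 − 0.7150)] ≈ 11842.6265 million.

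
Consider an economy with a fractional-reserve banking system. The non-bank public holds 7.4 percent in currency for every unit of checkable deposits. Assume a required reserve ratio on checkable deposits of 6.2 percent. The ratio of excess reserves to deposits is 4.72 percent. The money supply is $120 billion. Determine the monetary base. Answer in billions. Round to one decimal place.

$20.5 billion

The money multiplier is m = (1 + c) / (rr + e + c) = (1 + 0.074) / (0.062 + 0.0472 + 0.074) ≈ 5.86245.
MB = M / m = 120 / 5.86245 ≈ 20.4693 billion.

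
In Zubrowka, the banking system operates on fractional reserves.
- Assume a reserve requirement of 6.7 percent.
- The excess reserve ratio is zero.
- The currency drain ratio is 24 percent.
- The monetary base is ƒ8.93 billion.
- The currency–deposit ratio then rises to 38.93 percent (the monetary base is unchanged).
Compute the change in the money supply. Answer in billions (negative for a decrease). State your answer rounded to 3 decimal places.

-8.880 billion

Initially m₁ = (1 + 0.24) / (0.067 + 0.24) ≈ 4.03909, so M₁ = 4.03909 × 8.93 ≈ 36.0691 billion.
After the change m₂ = (1 + 0.3893) / (0.067 + 0.3893) ≈ 3.04471, so M₂ = 3.04471 × 8.93 ≈ 27.1893 billion.
ΔM = M₂ − M₁ = 27.1893 − 36.0691 = -8.8798 billion.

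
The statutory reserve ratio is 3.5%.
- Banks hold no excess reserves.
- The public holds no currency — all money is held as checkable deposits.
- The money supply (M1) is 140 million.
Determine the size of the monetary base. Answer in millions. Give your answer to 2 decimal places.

4.90 million

With no currency drain and no excess reserves, the money multiplier is m = 1/rr = 1/0.035 ≈ 28.571429.
The monetary base is MB = M / m = 140 / 28.571429 ≈ 4.9 million.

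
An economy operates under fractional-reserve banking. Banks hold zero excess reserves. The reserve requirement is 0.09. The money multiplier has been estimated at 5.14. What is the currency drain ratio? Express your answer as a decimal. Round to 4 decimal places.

Using m = 5.14. From m = (1 + c)/(c + rr + e), rearranging gives 1 + c = m·(c + rr + e), so c·(1 − m) = m·(rr + e) − 1.
Hence c = [m·(rr + e) − 1]/(1 − m) = [5.14 × (0.09 + 0) − 1] / (1 − 5.14) ≈ 0.129807.

0.1298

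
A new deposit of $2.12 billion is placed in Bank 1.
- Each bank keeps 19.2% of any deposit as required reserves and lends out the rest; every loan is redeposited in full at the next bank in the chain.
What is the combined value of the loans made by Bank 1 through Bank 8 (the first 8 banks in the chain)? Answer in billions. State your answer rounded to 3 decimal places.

$7.301 billion

Bank i lends (1 − rr)^i of the original deposit: Bank 1 lends 2.12·0.8080 ≈ 1.7130, Bank 2 lends 2.12·0.8080² ≈ 1.3841, and so on.
Summing a geometric series: total = 2.12·[0.8080·(1 − 0.8080^8) / (1 − 0.8080)] ≈ 7.3008 billion.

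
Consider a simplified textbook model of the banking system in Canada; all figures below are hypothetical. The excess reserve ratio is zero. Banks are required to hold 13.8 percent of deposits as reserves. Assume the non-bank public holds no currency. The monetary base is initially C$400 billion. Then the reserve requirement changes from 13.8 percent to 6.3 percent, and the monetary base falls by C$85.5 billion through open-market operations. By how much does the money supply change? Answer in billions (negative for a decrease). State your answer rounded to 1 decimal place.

Before: m₁ = 1 / (0.138) ≈ 7.24638, MB₁ = 400, so M₁ = 7.24638 × 400 = 2898.552 billion.
After: m₂ = 1 / (0.063) ≈ 15.87302, MB₂ = 400 − 85.5 = 314.5, so M₂ = 15.87302 × 314.5 ≈ 4992.0648 billion.
ΔM = M₂ − M₁ = 4992.0648 − 2898.552 = 2093.5128 billion.

C$2093.5 billion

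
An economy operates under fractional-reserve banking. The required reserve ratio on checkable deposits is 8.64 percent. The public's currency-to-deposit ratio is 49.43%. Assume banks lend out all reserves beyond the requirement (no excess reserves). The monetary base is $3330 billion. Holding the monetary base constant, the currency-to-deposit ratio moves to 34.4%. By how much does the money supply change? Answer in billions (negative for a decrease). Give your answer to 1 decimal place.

$1829.5 billion

Initially m₁ = (1 + 0.4943) / (0.0864 + 0.4943) ≈ 2.573274, so M₁ = 2.573274 × 3330 ≈ 8569.0024 billion.
After the change m₂ = (1 + 0.344) / (0.0864 + 0.344) ≈ 3.122677, so M₂ = 3.122677 × 3330 ≈ 10398.5144 billion.
ΔM = M₂ − M₁ = 10398.5144 − 8569.0024 = 1829.512 billion.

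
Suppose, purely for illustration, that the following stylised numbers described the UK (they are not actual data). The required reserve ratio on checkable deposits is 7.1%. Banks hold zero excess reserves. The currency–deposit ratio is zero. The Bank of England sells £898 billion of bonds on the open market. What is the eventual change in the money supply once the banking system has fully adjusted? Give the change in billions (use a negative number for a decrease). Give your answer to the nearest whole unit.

-12648 billion

The simple money multiplier is m = 1/rr = 1/0.071 ≈ 14.0845.
An open-market sale reduces the monetary base by 898 billion, so ΔM = m × ΔMB = 14.0845 × (−898) = -12647.881 billion.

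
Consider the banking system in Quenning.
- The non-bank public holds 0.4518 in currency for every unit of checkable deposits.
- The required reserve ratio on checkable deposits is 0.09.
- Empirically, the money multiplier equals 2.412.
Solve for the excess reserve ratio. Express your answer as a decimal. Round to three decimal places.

Using m = 2.412. Since m = (1 + c)/(c + rr + e), the denominator satisfies c + rr + e = (1 + c)/m = (1 + 0.4518) / 2.412 ≈ 0.601907.
With c = 0.4518 and rr = 0.09, the excess reserve ratio is 0.601907 − 0.4518 − 0.09 = 0.060107.

0.060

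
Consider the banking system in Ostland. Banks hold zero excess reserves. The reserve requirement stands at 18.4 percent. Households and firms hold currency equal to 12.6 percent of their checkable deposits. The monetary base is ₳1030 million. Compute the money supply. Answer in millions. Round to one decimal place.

The money multiplier is m = (1 + c) / (rr + c) = (1 + 0.126) / (0.184 + 0.126) ≈ 3.632258.
So M = m × MB = 3.632258 × 1030 ≈ 3741.2257 million.

₳3741.2 million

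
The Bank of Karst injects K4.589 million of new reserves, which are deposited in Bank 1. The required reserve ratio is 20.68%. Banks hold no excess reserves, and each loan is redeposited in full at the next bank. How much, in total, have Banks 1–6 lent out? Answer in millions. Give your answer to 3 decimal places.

Bank i lends (1 − rr)^i of the original deposit: Bank 1 lends 4.589·0.7932 ≈ 3.6400, Bank 2 lends 4.589·0.7932² ≈ 2.8872, and so on.
Summing a geometric series: total = 4.589·[0.7932·(1 − 0.7932^6) / (1 − 0.7932)] ≈ 13.2178 million.

K13.218 million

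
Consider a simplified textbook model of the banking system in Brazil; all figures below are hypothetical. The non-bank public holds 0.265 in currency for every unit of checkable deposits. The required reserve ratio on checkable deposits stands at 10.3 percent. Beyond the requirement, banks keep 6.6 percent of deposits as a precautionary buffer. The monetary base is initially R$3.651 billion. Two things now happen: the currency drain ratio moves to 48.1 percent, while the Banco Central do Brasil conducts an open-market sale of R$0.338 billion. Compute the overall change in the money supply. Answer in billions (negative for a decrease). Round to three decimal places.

Before: m₁ = (1 + 0.265) / (0.103 + 0.066 + 0.265) ≈ 2.91475, MB₁ = 3.651, so M₁ = 2.91475 × 3.651 ≈ 10.6418 billion.
After: m₂ = (1 + 0.481) / (0.103 + 0.066 + 0.481) ≈ 2.27846, MB₂ = 3.651 − 0.338 = 3.313, so M₂ = 2.27846 × 3.313 ≈ 7.5485 billion.
ΔM = M₂ − M₁ = 7.5485 − 10.6418 = -3.0933 billion.

-3.093 billion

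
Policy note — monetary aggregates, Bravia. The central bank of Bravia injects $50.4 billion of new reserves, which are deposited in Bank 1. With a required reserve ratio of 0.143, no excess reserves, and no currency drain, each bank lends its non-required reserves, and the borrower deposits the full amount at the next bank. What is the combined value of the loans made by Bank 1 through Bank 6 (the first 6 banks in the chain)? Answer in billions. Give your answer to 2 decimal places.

$182.38 billion

Bank i lends (1 − rr)^i of the original deposit: Bank 1 lends 50.4·0.8570 = 43.1928, Bank 2 lends 50.4·0.8570² ≈ 37.0162, and so on.
Summing a geometric series: total = 50.4·[0.8570·(1 − 0.8570^6) / (1 − 0.8570)] ≈ 182.3845 billion.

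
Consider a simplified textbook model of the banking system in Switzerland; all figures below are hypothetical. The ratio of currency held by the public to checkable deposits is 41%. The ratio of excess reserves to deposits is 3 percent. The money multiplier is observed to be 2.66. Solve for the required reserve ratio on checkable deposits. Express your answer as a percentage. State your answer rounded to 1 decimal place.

Using m = 2.66. Since m = (1 + c)/(c + rr + e), the denominator satisfies c + rr + e = (1 + c)/m = (1 + 0.41) / 2.66 ≈ 0.530075.
With c = 0.41 and e = 0.03, the required reserve ratio on checkable deposits is 0.530075 − 0.41 − 0.03 = 0.090075.

9.0%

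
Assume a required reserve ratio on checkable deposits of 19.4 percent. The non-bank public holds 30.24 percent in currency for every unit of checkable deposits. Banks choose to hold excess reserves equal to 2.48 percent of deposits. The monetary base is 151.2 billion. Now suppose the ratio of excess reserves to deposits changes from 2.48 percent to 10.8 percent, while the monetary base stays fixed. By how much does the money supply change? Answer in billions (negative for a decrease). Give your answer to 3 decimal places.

-52.010 billion

Initially m₁ = (1 + 0.3024) / (0.194 + 0.0248 + 0.3024) ≈ 2.4988488, so M₁ = 2.4988488 × 151.2 ≈ 377.8259 billion.
After the change m₂ = (1 + 0.3024) / (0.194 + 0.108 + 0.3024) ≈ 2.1548643, so M₂ = 2.1548643 × 151.2 ≈ 325.8155 billion.
ΔM = M₂ − M₁ = 325.8155 − 377.8259 = -52.0104 billion.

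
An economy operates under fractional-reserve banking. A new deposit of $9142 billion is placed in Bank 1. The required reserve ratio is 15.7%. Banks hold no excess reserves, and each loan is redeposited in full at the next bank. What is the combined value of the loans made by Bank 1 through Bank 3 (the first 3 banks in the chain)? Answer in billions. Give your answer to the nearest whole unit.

$19680 billion

Bank i lends (1 − rr)^i of the original deposit: Bank 1 lends 9142·0.8430 = 7706.7060, Bank 2 lends 9142·0.8430² ≈ 6496.7532, and so on.
Summing a geometric series: total = 9142·[0.8430·(1 − 0.8430^3) / (1 − 0.8430)] ≈ 19680.2221 billion.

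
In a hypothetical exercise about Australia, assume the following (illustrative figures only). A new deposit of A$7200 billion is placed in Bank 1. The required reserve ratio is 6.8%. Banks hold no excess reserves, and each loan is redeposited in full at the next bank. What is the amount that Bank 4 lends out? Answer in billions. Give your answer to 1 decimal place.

A$5432.5 billion

Each bank lends a fraction (1 − rr) = 0.9320 of the deposit it receives, so Bank 4 receives 7200·0.9320^3 and lends 7200·0.9320^4 ≈ 5432.4551 billion.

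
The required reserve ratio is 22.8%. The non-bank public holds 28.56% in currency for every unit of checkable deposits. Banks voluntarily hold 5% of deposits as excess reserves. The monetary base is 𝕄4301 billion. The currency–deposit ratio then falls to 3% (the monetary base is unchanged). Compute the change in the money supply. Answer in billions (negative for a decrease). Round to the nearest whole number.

Initially m₁ = (1 + 0.2856) / (0.228 + 0.05 + 0.2856) ≈ 2.28105, so M₁ = 2.28105 × 4301 ≈ 9810.7961 billion.
After the change m₂ = (1 + 0.03) / (0.228 + 0.05 + 0.03) ≈ 3.34416, so M₂ = 3.34416 × 4301 ≈ 14383.2322 billion.
ΔM = M₂ − M₁ = 14383.2322 − 9810.7961 = 4572.4361 billion.

𝕄4572 billion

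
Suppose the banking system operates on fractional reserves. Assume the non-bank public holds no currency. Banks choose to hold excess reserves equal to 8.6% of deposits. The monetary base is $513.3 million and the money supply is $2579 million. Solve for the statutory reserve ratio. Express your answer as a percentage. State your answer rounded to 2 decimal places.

Using m = M/MB = 2579/513.3 ≈ 5.024352. Since m = (1 + c)/(c + rr + e), the denominator satisfies c + rr + e = (1 + c)/m = (1 + 0) / 5.024352 ≈ 0.199031.
With c = 0 and e = 0.086, the statutory reserve ratio is 0.199031 − 0 − 0.086 = 0.113031.

11.30%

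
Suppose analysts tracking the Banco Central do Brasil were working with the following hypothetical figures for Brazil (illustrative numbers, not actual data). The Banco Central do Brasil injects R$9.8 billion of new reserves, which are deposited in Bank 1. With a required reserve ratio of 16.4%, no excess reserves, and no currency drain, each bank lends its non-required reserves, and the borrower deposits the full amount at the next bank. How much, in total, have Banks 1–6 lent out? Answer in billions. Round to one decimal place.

Bank i lends (1 − rr)^i of the original deposit: Bank 1 lends 9.8·0.8360 = 8.1928, Bank 2 lends 9.8·0.8360² ≈ 6.8492, and so on.
Summing a geometric series: total = 9.8·[0.8360·(1 − 0.8360^6) / (1 − 0.8360)] ≈ 32.9021 billion.

R$32.9 billion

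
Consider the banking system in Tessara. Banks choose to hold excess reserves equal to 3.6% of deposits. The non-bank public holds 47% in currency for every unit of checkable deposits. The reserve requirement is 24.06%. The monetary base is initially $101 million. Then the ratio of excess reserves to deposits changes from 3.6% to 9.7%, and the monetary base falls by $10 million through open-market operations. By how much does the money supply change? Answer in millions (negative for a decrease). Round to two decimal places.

Before: m₁ = (1 + 0.47) / (0.2406 + 0.036 + 0.47) ≈ 1.968926, MB₁ = 101, so M₁ = 1.968926 × 101 ≈ 198.8615 million.
After: m₂ = (1 + 0.47) / (0.2406 + 0.097 + 0.47) ≈ 1.820208, MB₂ = 101 − 10 = 91, so M₂ = 1.820208 × 91 ≈ 165.6389 million.
ΔM = M₂ − M₁ = 165.6389 − 198.8615 = -33.2226 million.

-33.22 million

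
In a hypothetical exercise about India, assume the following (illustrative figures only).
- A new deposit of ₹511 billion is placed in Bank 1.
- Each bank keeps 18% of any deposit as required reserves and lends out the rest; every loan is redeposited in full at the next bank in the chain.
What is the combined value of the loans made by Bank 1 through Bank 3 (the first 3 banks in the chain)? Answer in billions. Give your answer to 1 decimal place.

Bank i lends (1 − rr)^i of the original deposit: Bank 1 lends 511·0.8200 = 419.0200, Bank 2 lends 511·0.8200² = 343.5964, and so on.
Summing a geometric series: total = 511·[0.8200·(1 − 0.8200^3) / (1 − 0.8200)] ≈ 1044.3654 billion.

₹1044.4 billion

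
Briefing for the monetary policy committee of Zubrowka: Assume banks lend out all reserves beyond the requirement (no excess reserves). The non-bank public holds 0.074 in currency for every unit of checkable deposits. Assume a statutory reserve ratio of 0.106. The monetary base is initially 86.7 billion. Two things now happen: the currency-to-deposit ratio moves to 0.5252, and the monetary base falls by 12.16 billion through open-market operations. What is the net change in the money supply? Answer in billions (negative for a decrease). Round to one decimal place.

Before: m₁ = (1 + 0.074) / (0.106 + 0.074) ≈ 5.9667, MB₁ = 86.7, so M₁ = 5.9667 × 86.7 ≈ 517.3129 billion.
After: m₂ = (1 + 0.5252) / (0.106 + 0.5252) ≈ 2.4163, MB₂ = 86.7 − 12.16 = 74.54, so M₂ = 2.4163 × 74.54 ≈ 180.111 billion.
ΔM = M₂ − M₁ = 180.111 − 517.3129 = -337.2019 billion.

-337.2 billion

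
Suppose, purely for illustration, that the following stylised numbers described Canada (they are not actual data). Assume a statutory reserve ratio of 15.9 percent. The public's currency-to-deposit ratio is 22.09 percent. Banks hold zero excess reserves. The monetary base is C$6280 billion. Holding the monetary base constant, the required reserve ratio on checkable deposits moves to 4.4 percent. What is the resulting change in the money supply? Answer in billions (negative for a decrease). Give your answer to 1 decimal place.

Initially m₁ = (1 + 0.2209) / (0.159 + 0.2209) ≈ 3.213740, so M₁ = 3.213740 × 6280 = 20182.2872 billion.
After the change m₂ = (1 + 0.2209) / (0.044 + 0.2209) ≈ 4.608909, so M₂ = 4.608909 × 6280 ≈ 28943.9485 billion.
ΔM = M₂ − M₁ = 28943.9485 − 20182.2872 = 8761.6613 billion.

C$8761.7 billion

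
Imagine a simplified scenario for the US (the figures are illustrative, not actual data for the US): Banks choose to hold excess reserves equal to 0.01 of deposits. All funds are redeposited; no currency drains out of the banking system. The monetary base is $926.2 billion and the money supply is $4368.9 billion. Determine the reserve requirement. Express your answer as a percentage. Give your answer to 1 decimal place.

20.2%

Using m = M/MB = 4368.9/926.2 ≈ 4.717016. Since m = (1 + c)/(c + rr + e), the denominator satisfies c + rr + e = (1 + c)/m = (1 + 0) / 4.717016 ≈ 0.211998.
With c = 0 and e = 0.01, the reserve requirement is 0.211998 − 0 − 0.01 = 0.201998.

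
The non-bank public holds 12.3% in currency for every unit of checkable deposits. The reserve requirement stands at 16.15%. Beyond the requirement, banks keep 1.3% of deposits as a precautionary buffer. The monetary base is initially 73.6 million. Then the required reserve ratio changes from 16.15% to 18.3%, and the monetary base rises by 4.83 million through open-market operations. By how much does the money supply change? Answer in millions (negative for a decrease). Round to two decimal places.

-1.72 million

Before: m₁ = (1 + 0.123) / (0.1615 + 0.013 + 0.123) ≈ 3.77479, MB₁ = 73.6, so M₁ = 3.77479 × 73.6 ≈ 277.8245 million.
After: m₂ = (1 + 0.123) / (0.183 + 0.013 + 0.123) ≈ 3.52038, MB₂ = 73.6 + 4.83 = 78.43, so M₂ = 3.52038 × 78.43 ≈ 276.1034 million.
ΔM = M₂ − M₁ = 276.1034 − 277.8245 = -1.7211 million.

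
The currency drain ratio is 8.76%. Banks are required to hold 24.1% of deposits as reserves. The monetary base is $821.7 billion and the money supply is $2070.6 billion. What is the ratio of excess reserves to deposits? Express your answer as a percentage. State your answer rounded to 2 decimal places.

10.30%

Using m = M/MB = 2070.6/821.7 ≈ 2.519898. Since m = (1 + c)/(c + rr + e), the denominator satisfies c + rr + e = (1 + c)/m = (1 + 0.0876) / 2.519898 ≈ 0.431605.
With c = 0.0876 and rr = 0.241, the ratio of excess reserves to deposits is 0.431605 − 0.0876 − 0.241 = 0.103005.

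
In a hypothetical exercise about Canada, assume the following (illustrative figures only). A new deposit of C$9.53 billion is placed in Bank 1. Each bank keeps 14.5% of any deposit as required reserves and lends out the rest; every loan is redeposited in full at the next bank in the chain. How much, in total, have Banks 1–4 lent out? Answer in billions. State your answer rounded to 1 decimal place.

C$26.2 billion

Bank i lends (1 − rr)^i of the original deposit: Bank 1 lends 9.53·0.8550 ≈ 8.1481, Bank 2 lends 9.53·0.8550² ≈ 6.9667, and so on.
Summing a geometric series: total = 9.53·[0.8550·(1 − 0.8550^4) / (1 − 0.8550)] ≈ 26.1641 billion.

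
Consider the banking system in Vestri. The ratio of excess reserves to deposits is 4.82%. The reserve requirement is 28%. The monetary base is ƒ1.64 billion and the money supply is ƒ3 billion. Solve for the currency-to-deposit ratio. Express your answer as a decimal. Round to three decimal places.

0.482

Using m = M/MB = 3/1.64 ≈ 1.829268. From m = (1 + c)/(c + rr + e), rearranging gives 1 + c = m·(c + rr + e), so c·(1 − m) = m·(rr + e) − 1.
Hence c = [m·(rr + e) − 1]/(1 − m) = [1.829268 × (0.28 + 0.0482) − 1] / (1 − 1.829268) ≈ 0.481912.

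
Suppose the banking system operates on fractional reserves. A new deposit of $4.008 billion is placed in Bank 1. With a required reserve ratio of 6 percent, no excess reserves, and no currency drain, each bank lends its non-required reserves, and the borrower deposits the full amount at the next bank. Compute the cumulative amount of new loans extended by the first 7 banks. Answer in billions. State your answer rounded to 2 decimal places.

Bank i lends (1 − rr)^i of the original deposit: Bank 1 lends 4.008·0.9400 ≈ 3.7675, Bank 2 lends 4.008·0.9400² ≈ 3.5415, and so on.
Summing a geometric series: total = 4.008·[0.9400·(1 − 0.9400^7) / (1 − 0.9400)] ≈ 22.0728 billion.

$22.07 billion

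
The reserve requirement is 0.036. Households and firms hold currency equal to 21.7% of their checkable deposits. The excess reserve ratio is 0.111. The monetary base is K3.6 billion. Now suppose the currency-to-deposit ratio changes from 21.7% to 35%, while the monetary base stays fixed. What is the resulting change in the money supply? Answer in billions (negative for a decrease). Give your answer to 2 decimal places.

Initially m₁ = (1 + 0.217) / (0.036 + 0.111 + 0.217) ≈ 3.3434, so M₁ = 3.3434 × 3.6 ≈ 12.0362 billion.
After the change m₂ = (1 + 0.35) / (0.036 + 0.111 + 0.35) ≈ 2.7163, so M₂ = 2.7163 × 3.6 ≈ 9.7787 billion.
ΔM = M₂ − M₁ = 9.7787 − 12.0362 = -2.2575 billion.

-2.26 billion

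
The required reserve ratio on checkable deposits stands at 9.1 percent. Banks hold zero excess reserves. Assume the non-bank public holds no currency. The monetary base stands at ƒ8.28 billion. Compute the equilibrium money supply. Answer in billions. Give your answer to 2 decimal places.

ƒ90.99 billion

With no currency drain or excess reserves, the money multiplier is m = 1/rr = 1/0.091 ≈ 10.9890.
Money supply M = m × MB = 10.9890 × 8.28 ≈ 90.9889 billion.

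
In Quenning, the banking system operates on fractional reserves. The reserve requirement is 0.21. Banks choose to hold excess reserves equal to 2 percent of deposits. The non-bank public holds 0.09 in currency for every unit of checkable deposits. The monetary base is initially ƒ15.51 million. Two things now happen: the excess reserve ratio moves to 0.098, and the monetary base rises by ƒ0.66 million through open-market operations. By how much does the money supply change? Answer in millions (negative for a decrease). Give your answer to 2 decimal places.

Before: m₁ = (1 + 0.09) / (0.21 + 0.02 + 0.09) = 3.40625, MB₁ = 15.51, so M₁ = 3.40625 × 15.51 ≈ 52.8309 million.
After: m₂ = (1 + 0.09) / (0.21 + 0.098 + 0.09) ≈ 2.73869, MB₂ = 15.51 + 0.66 = 16.17, so M₂ = 2.73869 × 16.17 ≈ 44.2846 million.
ΔM = M₂ − M₁ = 44.2846 − 52.8309 = -8.5463 million.

-8.55 million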